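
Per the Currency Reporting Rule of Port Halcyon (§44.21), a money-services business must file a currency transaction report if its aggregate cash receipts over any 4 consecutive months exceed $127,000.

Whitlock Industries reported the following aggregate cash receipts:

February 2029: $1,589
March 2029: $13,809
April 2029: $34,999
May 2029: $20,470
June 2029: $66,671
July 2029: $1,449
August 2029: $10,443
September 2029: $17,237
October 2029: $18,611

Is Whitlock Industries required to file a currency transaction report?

Yes

February 2029–May 2029: $1,589 + $13,809 + $34,999 + $20,470 = $70,867 (under)
March 2029–June 2029: $13,809 + $34,999 + $20,470 + $66,671 = $135,949 (over)
April 2029–July 2029: $34,999 + $20,470 + $66,671 + $1,449 = $123,589 (under)
May 2029–August 2029: $20,470 + $66,671 + $1,449 + $10,443 = $99,033 (under)
June 2029–September 2029: $66,671 + $1,449 + $10,443 + $17,237 = $95,800 (under)
July 2029–October 2029: $1,449 + $10,443 + $17,237 + $18,611 = $47,740 (under)
At least one window exceeds $127,000.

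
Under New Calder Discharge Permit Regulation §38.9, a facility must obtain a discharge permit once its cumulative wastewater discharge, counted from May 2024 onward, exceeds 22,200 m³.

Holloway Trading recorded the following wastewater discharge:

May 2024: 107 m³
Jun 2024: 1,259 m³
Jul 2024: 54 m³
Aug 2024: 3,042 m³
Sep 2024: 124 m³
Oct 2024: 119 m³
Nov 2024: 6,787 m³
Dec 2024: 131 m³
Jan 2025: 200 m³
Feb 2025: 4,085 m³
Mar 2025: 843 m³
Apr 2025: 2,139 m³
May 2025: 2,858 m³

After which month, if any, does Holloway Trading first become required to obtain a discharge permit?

Not triggered

Through May 2024: 107 m³
Through Jun 2024: 1,366 m³
Through Jul 2024: 1,420 m³
Through Aug 2024: 4,462 m³
Through Sep 2024: 4,586 m³
Through Oct 2024: 4,705 m³
Through Nov 2024: 11,492 m³
Through Dec 2024: 11,623 m³
Through Jan 2025: 11,823 m³
Through Feb 2025: 15,908 m³
Through Mar 2025: 16,751 m³
Through Apr 2025: 18,890 m³
Through May 2025: 21,748 m³
Final cumulative total 21,748 m³ ≤ 22,200 m³; the threshold is never exceeded.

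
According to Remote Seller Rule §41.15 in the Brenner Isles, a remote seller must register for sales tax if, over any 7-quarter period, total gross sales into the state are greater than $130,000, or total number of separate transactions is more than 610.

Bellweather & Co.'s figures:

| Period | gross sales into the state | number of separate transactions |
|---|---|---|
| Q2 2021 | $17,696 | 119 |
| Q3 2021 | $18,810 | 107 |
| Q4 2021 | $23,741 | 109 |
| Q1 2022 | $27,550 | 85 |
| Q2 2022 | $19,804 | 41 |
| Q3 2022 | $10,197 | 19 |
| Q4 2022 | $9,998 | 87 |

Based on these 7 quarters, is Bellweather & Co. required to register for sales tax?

No

Total gross sales into the state: $17,696 + $18,810 + $23,741 + $27,550 + $19,804 + $10,197 + $9,998 = $127,796 (≤ $130,000).
Total number of separate transactions: 119 + 107 + 109 + 85 + 41 + 19 + 87 = 567 (≤ 610).
The test is 'or': neither threshold is exceeded.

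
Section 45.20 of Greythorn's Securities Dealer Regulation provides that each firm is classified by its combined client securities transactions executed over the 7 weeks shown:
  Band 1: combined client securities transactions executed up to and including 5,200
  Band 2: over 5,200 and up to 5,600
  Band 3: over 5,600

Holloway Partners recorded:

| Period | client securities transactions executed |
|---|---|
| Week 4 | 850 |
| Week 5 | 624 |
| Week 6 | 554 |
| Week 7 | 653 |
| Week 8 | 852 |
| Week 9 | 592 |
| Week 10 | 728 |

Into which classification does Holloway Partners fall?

Combined client securities transactions executed: 850 + 624 + 554 + 653 + 852 + 592 + 728 = 4,853.
4,853 ≤ 5,200, so Band 1 applies.

Band 1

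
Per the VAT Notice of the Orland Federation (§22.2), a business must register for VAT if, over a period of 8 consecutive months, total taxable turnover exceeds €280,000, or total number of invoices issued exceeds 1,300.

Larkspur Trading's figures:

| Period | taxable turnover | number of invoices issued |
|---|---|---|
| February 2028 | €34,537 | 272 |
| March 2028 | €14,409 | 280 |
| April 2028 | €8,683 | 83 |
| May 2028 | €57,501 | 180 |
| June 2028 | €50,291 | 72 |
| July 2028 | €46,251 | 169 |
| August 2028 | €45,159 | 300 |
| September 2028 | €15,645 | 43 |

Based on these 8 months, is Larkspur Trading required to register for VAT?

Yes

Total taxable turnover: €34,537 + €14,409 + €8,683 + €57,501 + €50,291 + €46,251 + €45,159 + €15,645 = €272,476 (≤ €280,000).
Total number of invoices issued: 272 + 280 + 83 + 180 + 72 + 169 + 300 + 43 = 1,399 (> 1,300).
The test is 'or': at least one threshold is exceeded.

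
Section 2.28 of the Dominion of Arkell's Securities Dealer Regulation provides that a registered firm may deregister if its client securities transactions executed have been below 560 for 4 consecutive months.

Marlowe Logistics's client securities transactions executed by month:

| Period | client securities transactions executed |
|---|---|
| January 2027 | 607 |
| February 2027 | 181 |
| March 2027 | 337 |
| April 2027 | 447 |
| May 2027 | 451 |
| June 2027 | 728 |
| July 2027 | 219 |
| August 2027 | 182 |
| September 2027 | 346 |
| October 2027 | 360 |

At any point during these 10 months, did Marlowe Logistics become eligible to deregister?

Yes

Months below 560: February 2027, March 2027, April 2027, May 2027, July 2027, August 2027, September 2027, October 2027.
Longest run of consecutive months below the threshold: 4.
4 ≥ 4, so Marlowe Logistics became eligible.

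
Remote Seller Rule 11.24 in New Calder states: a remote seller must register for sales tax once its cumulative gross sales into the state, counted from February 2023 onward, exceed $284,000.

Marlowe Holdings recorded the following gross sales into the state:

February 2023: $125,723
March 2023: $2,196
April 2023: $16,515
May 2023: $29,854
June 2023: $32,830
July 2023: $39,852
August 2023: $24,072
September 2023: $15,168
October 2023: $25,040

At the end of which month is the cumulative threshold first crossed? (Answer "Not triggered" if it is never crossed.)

Through February 2023: $125,723
Through March 2023: $127,919
Through April 2023: $144,434
Through May 2023: $174,288
Through June 2023: $207,118
Through July 2023: $246,970
Through August 2023: $271,042
Through September 2023: $286,210 ← exceeds threshold

September 2023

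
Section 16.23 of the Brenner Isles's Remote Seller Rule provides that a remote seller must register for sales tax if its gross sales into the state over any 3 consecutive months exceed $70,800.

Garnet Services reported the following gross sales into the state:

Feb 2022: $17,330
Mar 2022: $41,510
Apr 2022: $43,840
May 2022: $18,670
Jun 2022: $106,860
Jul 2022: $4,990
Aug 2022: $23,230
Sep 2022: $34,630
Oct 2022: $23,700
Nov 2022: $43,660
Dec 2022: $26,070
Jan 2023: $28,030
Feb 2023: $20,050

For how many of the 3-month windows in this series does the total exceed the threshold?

Feb 2022–Apr 2022: $17,330 + $41,510 + $43,840 = $102,680 (over)
Mar 2022–May 2022: $41,510 + $43,840 + $18,670 = $104,020 (over)
Apr 2022–Jun 2022: $43,840 + $18,670 + $106,860 = $169,370 (over)
May 2022–Jul 2022: $18,670 + $106,860 + $4,990 = $130,520 (over)
Jun 2022–Aug 2022: $106,860 + $4,990 + $23,230 = $135,080 (over)
Jul 2022–Sep 2022: $4,990 + $23,230 + $34,630 = $62,850 (under)
Aug 2022–Oct 2022: $23,230 + $34,630 + $23,700 = $81,560 (over)
Sep 2022–Nov 2022: $34,630 + $23,700 + $43,660 = $101,990 (over)
Oct 2022–Dec 2022: $23,700 + $43,660 + $26,070 = $93,430 (over)
Nov 2022–Jan 2023: $43,660 + $26,070 + $28,030 = $97,760 (over)
Dec 2022–Feb 2023: $26,070 + $28,030 + $20,050 = $74,150 (over)
10 windows exceed the threshold.

10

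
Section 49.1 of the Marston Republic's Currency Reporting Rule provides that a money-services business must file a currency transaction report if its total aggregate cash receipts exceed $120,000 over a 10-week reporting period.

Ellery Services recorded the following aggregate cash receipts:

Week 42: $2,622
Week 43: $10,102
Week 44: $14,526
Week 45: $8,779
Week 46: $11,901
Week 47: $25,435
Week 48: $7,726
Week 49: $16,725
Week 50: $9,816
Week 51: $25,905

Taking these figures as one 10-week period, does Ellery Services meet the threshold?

Total aggregate cash receipts: $2,622 + $10,102 + $14,526 + $8,779 + $11,901 + $25,435 + $7,726 + $16,725 + $9,816 + $25,905 = $133,537.
$133,537 > $120,000, so the threshold is exceeded.

Yes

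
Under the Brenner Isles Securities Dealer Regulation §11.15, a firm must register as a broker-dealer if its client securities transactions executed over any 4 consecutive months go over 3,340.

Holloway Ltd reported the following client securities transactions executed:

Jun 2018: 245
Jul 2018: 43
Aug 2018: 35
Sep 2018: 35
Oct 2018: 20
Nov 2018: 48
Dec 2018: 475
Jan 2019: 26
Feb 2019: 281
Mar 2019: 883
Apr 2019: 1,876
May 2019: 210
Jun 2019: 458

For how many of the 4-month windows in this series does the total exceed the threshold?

Jun 2018–Sep 2018: 245 + 43 + 35 + 35 = 358 (under)
Jul 2018–Oct 2018: 43 + 35 + 35 + 20 = 133 (under)
Aug 2018–Nov 2018: 35 + 35 + 20 + 48 = 138 (under)
Sep 2018–Dec 2018: 35 + 20 + 48 + 475 = 578 (under)
Oct 2018–Jan 2019: 20 + 48 + 475 + 26 = 569 (under)
Nov 2018–Feb 2019: 48 + 475 + 26 + 281 = 830 (under)
Dec 2018–Mar 2019: 475 + 26 + 281 + 883 = 1,665 (under)
Jan 2019–Apr 2019: 26 + 281 + 883 + 1,876 = 3,066 (under)
Feb 2019–May 2019: 281 + 883 + 1,876 + 210 = 3,250 (under)
Mar 2019–Jun 2019: 883 + 1,876 + 210 + 458 = 3,427 (over)
1 window exceeds the threshold.

1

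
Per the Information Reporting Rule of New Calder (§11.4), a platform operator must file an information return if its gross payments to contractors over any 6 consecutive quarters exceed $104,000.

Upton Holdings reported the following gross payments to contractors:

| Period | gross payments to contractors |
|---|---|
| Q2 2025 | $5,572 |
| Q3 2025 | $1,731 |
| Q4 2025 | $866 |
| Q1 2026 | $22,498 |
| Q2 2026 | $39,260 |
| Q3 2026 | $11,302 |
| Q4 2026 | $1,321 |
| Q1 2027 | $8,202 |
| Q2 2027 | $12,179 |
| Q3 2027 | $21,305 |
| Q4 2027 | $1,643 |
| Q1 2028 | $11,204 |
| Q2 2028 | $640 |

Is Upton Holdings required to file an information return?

Q2 2025–Q3 2026: $5,572 + $1,731 + $866 + $22,498 + $39,260 + $11,302 = $81,229 (under)
Q3 2025–Q4 2026: $1,731 + $866 + $22,498 + $39,260 + $11,302 + $1,321 = $76,978 (under)
Q4 2025–Q1 2027: $866 + $22,498 + $39,260 + $11,302 + $1,321 + $8,202 = $83,449 (under)
Q1 2026–Q2 2027: $22,498 + $39,260 + $11,302 + $1,321 + $8,202 + $12,179 = $94,762 (under)
Q2 2026–Q3 2027: $39,260 + $11,302 + $1,321 + $8,202 + $12,179 + $21,305 = $93,569 (under)
Q3 2026–Q4 2027: $11,302 + $1,321 + $8,202 + $12,179 + $21,305 + $1,643 = $55,952 (under)
Q4 2026–Q1 2028: $1,321 + $8,202 + $12,179 + $21,305 + $1,643 + $11,204 = $55,854 (under)
Q1 2027–Q2 2028: $8,202 + $12,179 + $21,305 + $1,643 + $11,204 + $640 = $55,173 (under)
No window exceeds $104,000.

No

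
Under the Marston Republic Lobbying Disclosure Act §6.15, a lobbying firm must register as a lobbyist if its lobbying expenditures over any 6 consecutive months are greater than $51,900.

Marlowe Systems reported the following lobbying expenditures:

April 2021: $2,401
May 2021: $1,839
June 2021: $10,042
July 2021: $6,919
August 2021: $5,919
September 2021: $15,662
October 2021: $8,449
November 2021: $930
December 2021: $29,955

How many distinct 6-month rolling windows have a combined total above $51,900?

April 2021–September 2021: $2,401 + $1,839 + $10,042 + $6,919 + $5,919 + $15,662 = $42,782 (under)
May 2021–October 2021: $1,839 + $10,042 + $6,919 + $5,919 + $15,662 + $8,449 = $48,830 (under)
June 2021–November 2021: $10,042 + $6,919 + $5,919 + $15,662 + $8,449 + $930 = $47,921 (under)
July 2021–December 2021: $6,919 + $5,919 + $15,662 + $8,449 + $930 + $29,955 = $67,834 (over)
1 window exceeds the threshold.

1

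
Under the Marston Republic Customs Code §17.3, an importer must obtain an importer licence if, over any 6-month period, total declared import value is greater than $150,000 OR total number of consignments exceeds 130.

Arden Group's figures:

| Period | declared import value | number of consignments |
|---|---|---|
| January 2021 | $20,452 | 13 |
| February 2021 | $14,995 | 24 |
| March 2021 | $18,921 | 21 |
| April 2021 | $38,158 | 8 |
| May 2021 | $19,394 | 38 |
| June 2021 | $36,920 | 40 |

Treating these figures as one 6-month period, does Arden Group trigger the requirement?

Yes

Total declared import value: $20,452 + $14,995 + $18,921 + $38,158 + $19,394 + $36,920 = $148,840 (≤ $150,000).
Total number of consignments: 13 + 24 + 21 + 8 + 38 + 40 = 144 (> 130).
The test is 'or': at least one threshold is exceeded.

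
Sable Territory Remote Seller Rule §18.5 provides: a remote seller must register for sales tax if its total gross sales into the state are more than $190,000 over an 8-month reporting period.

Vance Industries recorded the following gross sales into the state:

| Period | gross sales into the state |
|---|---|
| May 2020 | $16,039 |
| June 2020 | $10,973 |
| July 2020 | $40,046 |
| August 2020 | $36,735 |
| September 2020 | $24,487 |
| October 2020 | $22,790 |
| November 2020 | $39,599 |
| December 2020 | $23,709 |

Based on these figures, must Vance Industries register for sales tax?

Total gross sales into the state: $16,039 + $10,973 + $40,046 + $36,735 + $24,487 + $22,790 + $39,599 + $23,709 = $214,378.
$214,378 > $190,000, so the threshold is exceeded.

Yes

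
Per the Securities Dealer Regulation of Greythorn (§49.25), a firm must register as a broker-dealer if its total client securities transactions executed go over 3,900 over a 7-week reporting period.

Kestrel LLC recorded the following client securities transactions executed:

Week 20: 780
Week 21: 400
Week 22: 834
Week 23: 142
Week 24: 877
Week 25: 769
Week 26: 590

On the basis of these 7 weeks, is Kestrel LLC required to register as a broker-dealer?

Yes

Total client securities transactions executed: 780 + 400 + 834 + 142 + 877 + 769 + 590 = 4,392.
4,392 > 3,900, so the threshold is exceeded.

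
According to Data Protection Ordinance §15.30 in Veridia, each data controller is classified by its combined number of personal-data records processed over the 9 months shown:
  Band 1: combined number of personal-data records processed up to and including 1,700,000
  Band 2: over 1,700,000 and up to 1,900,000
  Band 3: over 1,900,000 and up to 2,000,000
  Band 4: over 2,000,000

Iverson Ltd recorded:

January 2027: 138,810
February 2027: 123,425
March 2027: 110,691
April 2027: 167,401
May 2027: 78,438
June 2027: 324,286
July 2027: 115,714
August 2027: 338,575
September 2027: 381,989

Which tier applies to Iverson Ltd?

Combined number of personal-data records processed: 138,810 + 123,425 + 110,691 + 167,401 + 78,438 + 324,286 + 115,714 + 338,575 + 381,989 = 1,779,329.
1,700,000 < 1,779,329 ≤ 1,900,000, so Band 2 applies.

Band 2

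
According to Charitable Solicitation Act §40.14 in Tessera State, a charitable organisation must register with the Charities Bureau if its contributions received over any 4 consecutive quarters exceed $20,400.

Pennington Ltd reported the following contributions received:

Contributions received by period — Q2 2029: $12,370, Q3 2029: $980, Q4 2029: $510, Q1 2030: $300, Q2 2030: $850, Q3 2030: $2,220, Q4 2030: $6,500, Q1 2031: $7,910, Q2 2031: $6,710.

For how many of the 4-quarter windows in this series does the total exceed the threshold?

Q2 2029–Q1 2030: $12,370 + $980 + $510 + $300 = $14,160 (under)
Q3 2029–Q2 2030: $980 + $510 + $300 + $850 = $2,640 (under)
Q4 2029–Q3 2030: $510 + $300 + $850 + $2,220 = $3,880 (under)
Q1 2030–Q4 2030: $300 + $850 + $2,220 + $6,500 = $9,870 (under)
Q2 2030–Q1 2031: $850 + $2,220 + $6,500 + $7,910 = $17,480 (under)
Q3 2030–Q2 2031: $2,220 + $6,500 + $7,910 + $6,710 = $23,340 (over)
1 window exceeds the threshold.

1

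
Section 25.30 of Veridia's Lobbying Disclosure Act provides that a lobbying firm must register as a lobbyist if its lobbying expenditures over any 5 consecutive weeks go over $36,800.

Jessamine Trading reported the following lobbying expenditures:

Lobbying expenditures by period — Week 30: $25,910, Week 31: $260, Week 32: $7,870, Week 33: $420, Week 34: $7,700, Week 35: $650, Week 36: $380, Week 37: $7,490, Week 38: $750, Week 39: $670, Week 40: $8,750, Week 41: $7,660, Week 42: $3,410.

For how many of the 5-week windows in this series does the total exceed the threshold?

1

Week 30–Week 34: $25,910 + $260 + $7,870 + $420 + $7,700 = $42,160 (over)
Week 31–Week 35: $260 + $7,870 + $420 + $7,700 + $650 = $16,900 (under)
Week 32–Week 36: $7,870 + $420 + $7,700 + $650 + $380 = $17,020 (under)
Week 33–Week 37: $420 + $7,700 + $650 + $380 + $7,490 = $16,640 (under)
Week 34–Week 38: $7,700 + $650 + $380 + $7,490 + $750 = $16,970 (under)
Week 35–Week 39: $650 + $380 + $7,490 + $750 + $670 = $9,940 (under)
Week 36–Week 40: $380 + $7,490 + $750 + $670 + $8,750 = $18,040 (under)
Week 37–Week 41: $7,490 + $750 + $670 + $8,750 + $7,660 = $25,320 (under)
Week 38–Week 42: $750 + $670 + $8,750 + $7,660 + $3,410 = $21,240 (under)
1 window exceeds the threshold.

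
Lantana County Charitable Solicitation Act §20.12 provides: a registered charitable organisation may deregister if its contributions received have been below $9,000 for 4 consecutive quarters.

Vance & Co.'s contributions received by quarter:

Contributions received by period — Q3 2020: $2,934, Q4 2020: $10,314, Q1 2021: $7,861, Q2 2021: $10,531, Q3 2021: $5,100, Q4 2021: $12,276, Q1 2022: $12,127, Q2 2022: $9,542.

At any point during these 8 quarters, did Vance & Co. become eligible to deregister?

No

Quarters below $9,000: Q3 2020, Q1 2021, Q3 2021.
Longest run of consecutive quarters below the threshold: 1.
1 < 4, so Vance & Co. never became eligible.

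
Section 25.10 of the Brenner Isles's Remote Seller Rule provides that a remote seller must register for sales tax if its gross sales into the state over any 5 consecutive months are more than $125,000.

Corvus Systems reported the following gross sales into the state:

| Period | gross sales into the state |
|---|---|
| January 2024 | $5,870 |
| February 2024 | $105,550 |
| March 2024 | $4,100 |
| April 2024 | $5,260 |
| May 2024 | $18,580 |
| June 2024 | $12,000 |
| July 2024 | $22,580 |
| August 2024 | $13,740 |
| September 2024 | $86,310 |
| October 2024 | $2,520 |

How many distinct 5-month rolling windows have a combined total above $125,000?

January 2024–May 2024: $5,870 + $105,550 + $4,100 + $5,260 + $18,580 = $139,360 (over)
February 2024–June 2024: $105,550 + $4,100 + $5,260 + $18,580 + $12,000 = $145,490 (over)
March 2024–July 2024: $4,100 + $5,260 + $18,580 + $12,000 + $22,580 = $62,520 (under)
April 2024–August 2024: $5,260 + $18,580 + $12,000 + $22,580 + $13,740 = $72,160 (under)
May 2024–September 2024: $18,580 + $12,000 + $22,580 + $13,740 + $86,310 = $153,210 (over)
June 2024–October 2024: $12,000 + $22,580 + $13,740 + $86,310 + $2,520 = $137,150 (over)
4 windows exceed the threshold.

4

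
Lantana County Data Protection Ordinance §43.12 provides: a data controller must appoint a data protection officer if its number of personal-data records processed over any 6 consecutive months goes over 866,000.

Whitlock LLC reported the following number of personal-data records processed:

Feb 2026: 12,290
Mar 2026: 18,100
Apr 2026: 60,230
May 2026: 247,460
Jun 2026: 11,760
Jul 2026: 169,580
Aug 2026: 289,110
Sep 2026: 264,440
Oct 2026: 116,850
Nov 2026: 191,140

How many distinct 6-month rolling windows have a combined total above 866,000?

3

Feb 2026–Jul 2026: 12,290 + 18,100 + 60,230 + 247,460 + 11,760 + 169,580 = 519,420 (under)
Mar 2026–Aug 2026: 18,100 + 60,230 + 247,460 + 11,760 + 169,580 + 289,110 = 796,240 (under)
Apr 2026–Sep 2026: 60,230 + 247,460 + 11,760 + 169,580 + 289,110 + 264,440 = 1,042,580 (over)
May 2026–Oct 2026: 247,460 + 11,760 + 169,580 + 289,110 + 264,440 + 116,850 = 1,099,200 (over)
Jun 2026–Nov 2026: 11,760 + 169,580 + 289,110 + 264,440 + 116,850 + 191,140 = 1,042,880 (over)
3 windows exceed the threshold.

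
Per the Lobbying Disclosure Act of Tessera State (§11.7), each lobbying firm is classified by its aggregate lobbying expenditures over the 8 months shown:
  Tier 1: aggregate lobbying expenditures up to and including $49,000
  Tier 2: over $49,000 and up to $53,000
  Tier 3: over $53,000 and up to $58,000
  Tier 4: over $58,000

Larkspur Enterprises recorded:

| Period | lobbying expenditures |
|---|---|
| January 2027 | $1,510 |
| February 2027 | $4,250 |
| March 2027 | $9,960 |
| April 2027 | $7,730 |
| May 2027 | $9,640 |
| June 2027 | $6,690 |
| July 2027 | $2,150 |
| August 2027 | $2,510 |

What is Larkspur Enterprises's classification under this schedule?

Aggregate lobbying expenditures: $1,510 + $4,250 + $9,960 + $7,730 + $9,640 + $6,690 + $2,150 + $2,510 = $44,440.
$44,440 ≤ $49,000, so Tier 1 applies.

Tier 1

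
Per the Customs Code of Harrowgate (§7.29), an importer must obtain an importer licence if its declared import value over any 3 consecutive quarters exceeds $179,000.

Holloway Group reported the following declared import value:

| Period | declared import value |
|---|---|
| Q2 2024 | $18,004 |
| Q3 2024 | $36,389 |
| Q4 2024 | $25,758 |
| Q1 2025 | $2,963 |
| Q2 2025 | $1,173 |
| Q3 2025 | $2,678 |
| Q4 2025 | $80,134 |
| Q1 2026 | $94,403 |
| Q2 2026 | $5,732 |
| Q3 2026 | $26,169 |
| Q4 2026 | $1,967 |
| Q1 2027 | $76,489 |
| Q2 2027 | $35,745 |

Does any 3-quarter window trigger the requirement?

Yes

Q2 2024–Q4 2024: $18,004 + $36,389 + $25,758 = $80,151 (under)
Q3 2024–Q1 2025: $36,389 + $25,758 + $2,963 = $65,110 (under)
Q4 2024–Q2 2025: $25,758 + $2,963 + $1,173 = $29,894 (under)
Q1 2025–Q3 2025: $2,963 + $1,173 + $2,678 = $6,814 (under)
Q2 2025–Q4 2025: $1,173 + $2,678 + $80,134 = $83,985 (under)
Q3 2025–Q1 2026: $2,678 + $80,134 + $94,403 = $177,215 (under)
Q4 2025–Q2 2026: $80,134 + $94,403 + $5,732 = $180,269 (over)
Q1 2026–Q3 2026: $94,403 + $5,732 + $26,169 = $126,304 (under)
Q2 2026–Q4 2026: $5,732 + $26,169 + $1,967 = $33,868 (under)
Q3 2026–Q1 2027: $26,169 + $1,967 + $76,489 = $104,625 (under)
Q4 2026–Q2 2027: $1,967 + $76,489 + $35,745 = $114,201 (under)
At least one window exceeds $179,000.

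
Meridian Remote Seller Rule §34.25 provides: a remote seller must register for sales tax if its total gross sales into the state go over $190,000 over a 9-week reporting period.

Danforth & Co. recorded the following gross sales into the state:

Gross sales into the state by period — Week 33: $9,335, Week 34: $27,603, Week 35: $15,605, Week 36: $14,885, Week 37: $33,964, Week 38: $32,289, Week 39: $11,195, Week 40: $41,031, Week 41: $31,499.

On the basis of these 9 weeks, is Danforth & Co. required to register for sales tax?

Yes

Total gross sales into the state: $9,335 + $27,603 + $15,605 + $14,885 + $33,964 + $32,289 + $11,195 + $41,031 + $31,499 = $217,406.
$217,406 > $190,000, so the threshold is exceeded.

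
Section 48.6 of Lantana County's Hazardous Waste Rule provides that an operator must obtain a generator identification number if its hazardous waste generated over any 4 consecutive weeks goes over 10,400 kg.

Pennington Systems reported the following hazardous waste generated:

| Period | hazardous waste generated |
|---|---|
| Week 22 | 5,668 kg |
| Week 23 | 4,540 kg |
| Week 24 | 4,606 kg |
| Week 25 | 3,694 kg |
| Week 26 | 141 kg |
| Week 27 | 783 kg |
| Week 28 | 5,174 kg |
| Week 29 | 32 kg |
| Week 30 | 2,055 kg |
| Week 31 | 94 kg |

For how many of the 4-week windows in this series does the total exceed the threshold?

2

Week 22–Week 25: 5,668 kg + 4,540 kg + 4,606 kg + 3,694 kg = 18,508 kg (over)
Week 23–Week 26: 4,540 kg + 4,606 kg + 3,694 kg + 141 kg = 12,981 kg (over)
Week 24–Week 27: 4,606 kg + 3,694 kg + 141 kg + 783 kg = 9,224 kg (under)
Week 25–Week 28: 3,694 kg + 141 kg + 783 kg + 5,174 kg = 9,792 kg (under)
Week 26–Week 29: 141 kg + 783 kg + 5,174 kg + 32 kg = 6,130 kg (under)
Week 27–Week 30: 783 kg + 5,174 kg + 32 kg + 2,055 kg = 8,044 kg (under)
Week 28–Week 31: 5,174 kg + 32 kg + 2,055 kg + 94 kg = 7,355 kg (under)
2 windows exceed the threshold.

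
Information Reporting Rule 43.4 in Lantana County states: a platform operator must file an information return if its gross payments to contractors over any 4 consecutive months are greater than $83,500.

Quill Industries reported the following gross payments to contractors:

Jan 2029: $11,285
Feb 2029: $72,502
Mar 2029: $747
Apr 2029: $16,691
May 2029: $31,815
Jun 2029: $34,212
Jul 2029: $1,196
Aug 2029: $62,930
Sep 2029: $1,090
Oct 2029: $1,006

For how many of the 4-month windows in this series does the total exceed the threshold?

Jan 2029–Apr 2029: $11,285 + $72,502 + $747 + $16,691 = $101,225 (over)
Feb 2029–May 2029: $72,502 + $747 + $16,691 + $31,815 = $121,755 (over)
Mar 2029–Jun 2029: $747 + $16,691 + $31,815 + $34,212 = $83,465 (under)
Apr 2029–Jul 2029: $16,691 + $31,815 + $34,212 + $1,196 = $83,914 (over)
May 2029–Aug 2029: $31,815 + $34,212 + $1,196 + $62,930 = $130,153 (over)
Jun 2029–Sep 2029: $34,212 + $1,196 + $62,930 + $1,090 = $99,428 (over)
Jul 2029–Oct 2029: $1,196 + $62,930 + $1,090 + $1,006 = $66,222 (under)
5 windows exceed the threshold.

5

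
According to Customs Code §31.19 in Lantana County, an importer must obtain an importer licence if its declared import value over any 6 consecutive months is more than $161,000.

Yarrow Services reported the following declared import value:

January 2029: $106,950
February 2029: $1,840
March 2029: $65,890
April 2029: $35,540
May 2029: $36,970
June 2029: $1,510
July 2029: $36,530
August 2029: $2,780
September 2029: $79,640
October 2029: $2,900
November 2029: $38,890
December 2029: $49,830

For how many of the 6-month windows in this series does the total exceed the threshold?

January 2029–June 2029: $106,950 + $1,840 + $65,890 + $35,540 + $36,970 + $1,510 = $248,700 (over)
February 2029–July 2029: $1,840 + $65,890 + $35,540 + $36,970 + $1,510 + $36,530 = $178,280 (over)
March 2029–August 2029: $65,890 + $35,540 + $36,970 + $1,510 + $36,530 + $2,780 = $179,220 (over)
April 2029–September 2029: $35,540 + $36,970 + $1,510 + $36,530 + $2,780 + $79,640 = $192,970 (over)
May 2029–October 2029: $36,970 + $1,510 + $36,530 + $2,780 + $79,640 + $2,900 = $160,330 (under)
June 2029–November 2029: $1,510 + $36,530 + $2,780 + $79,640 + $2,900 + $38,890 = $162,250 (over)
July 2029–December 2029: $36,530 + $2,780 + $79,640 + $2,900 + $38,890 + $49,830 = $210,570 (over)
6 windows exceed the threshold.

6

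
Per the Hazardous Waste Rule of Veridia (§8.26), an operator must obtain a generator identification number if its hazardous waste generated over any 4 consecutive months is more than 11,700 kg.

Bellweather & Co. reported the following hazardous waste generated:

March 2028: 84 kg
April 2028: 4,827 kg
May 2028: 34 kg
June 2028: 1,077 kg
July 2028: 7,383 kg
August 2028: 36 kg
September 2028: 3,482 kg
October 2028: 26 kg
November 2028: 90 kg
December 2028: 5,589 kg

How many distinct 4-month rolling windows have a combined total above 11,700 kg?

2

March 2028–June 2028: 84 kg + 4,827 kg + 34 kg + 1,077 kg = 6,022 kg (under)
April 2028–July 2028: 4,827 kg + 34 kg + 1,077 kg + 7,383 kg = 13,321 kg (over)
May 2028–August 2028: 34 kg + 1,077 kg + 7,383 kg + 36 kg = 8,530 kg (under)
June 2028–September 2028: 1,077 kg + 7,383 kg + 36 kg + 3,482 kg = 11,978 kg (over)
July 2028–October 2028: 7,383 kg + 36 kg + 3,482 kg + 26 kg = 10,927 kg (under)
August 2028–November 2028: 36 kg + 3,482 kg + 26 kg + 90 kg = 3,634 kg (under)
September 2028–December 2028: 3,482 kg + 26 kg + 90 kg + 5,589 kg = 9,187 kg (under)
2 windows exceed the threshold.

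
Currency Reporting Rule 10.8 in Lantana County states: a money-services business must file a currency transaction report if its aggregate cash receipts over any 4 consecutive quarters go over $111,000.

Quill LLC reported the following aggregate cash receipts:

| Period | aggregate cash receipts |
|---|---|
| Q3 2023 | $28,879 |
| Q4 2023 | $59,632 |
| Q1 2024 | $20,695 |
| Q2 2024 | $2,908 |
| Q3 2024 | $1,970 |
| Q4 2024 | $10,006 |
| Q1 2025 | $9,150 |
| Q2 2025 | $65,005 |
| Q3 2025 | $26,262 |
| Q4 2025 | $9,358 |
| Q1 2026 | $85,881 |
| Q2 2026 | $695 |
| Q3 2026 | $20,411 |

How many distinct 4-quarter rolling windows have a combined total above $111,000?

4

Q3 2023–Q2 2024: $28,879 + $59,632 + $20,695 + $2,908 = $112,114 (over)
Q4 2023–Q3 2024: $59,632 + $20,695 + $2,908 + $1,970 = $85,205 (under)
Q1 2024–Q4 2024: $20,695 + $2,908 + $1,970 + $10,006 = $35,579 (under)
Q2 2024–Q1 2025: $2,908 + $1,970 + $10,006 + $9,150 = $24,034 (under)
Q3 2024–Q2 2025: $1,970 + $10,006 + $9,150 + $65,005 = $86,131 (under)
Q4 2024–Q3 2025: $10,006 + $9,150 + $65,005 + $26,262 = $110,423 (under)
Q1 2025–Q4 2025: $9,150 + $65,005 + $26,262 + $9,358 = $109,775 (under)
Q2 2025–Q1 2026: $65,005 + $26,262 + $9,358 + $85,881 = $186,506 (over)
Q3 2025–Q2 2026: $26,262 + $9,358 + $85,881 + $695 = $122,196 (over)
Q4 2025–Q3 2026: $9,358 + $85,881 + $695 + $20,411 = $116,345 (over)
4 windows exceed the threshold.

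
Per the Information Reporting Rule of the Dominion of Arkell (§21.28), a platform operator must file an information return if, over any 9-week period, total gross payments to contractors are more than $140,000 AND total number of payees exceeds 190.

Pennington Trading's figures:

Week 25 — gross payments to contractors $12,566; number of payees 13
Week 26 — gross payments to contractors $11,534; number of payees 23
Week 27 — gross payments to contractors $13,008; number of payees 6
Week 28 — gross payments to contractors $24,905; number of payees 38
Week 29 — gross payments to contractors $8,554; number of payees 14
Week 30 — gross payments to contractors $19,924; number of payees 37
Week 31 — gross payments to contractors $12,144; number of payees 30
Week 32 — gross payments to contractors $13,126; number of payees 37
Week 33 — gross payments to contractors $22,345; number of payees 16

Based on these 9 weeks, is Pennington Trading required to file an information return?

Total gross payments to contractors: $12,566 + $11,534 + $13,008 + $24,905 + $8,554 + $19,924 + $12,144 + $13,126 + $22,345 = $138,106 (≤ $140,000).
Total number of payees: 13 + 23 + 6 + 38 + 14 + 37 + 30 + 37 + 16 = 214 (> 190).
The test is 'and': the rule requires both, and at least one is not exceeded.

No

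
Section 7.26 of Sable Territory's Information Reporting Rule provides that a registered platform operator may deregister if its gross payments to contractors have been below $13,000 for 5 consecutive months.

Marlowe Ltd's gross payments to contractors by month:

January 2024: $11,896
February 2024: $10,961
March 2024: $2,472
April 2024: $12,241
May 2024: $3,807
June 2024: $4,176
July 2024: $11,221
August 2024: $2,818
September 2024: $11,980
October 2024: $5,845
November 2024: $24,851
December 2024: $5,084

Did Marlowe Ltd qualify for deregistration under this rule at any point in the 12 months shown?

Yes

Months below $13,000: January 2024, February 2024, March 2024, April 2024, May 2024, June 2024, July 2024, August 2024, September 2024, October 2024, December 2024.
Longest run of consecutive months below the threshold: 10.
10 ≥ 5, so Marlowe Ltd became eligible.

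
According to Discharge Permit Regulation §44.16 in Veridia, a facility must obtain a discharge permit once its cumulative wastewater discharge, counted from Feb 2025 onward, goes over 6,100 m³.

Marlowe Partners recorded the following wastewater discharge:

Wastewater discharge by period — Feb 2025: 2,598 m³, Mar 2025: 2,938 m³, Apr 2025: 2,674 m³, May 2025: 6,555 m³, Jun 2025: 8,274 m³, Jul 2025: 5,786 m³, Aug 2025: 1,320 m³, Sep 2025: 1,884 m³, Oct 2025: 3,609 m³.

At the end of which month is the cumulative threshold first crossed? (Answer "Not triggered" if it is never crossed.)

Apr 2025

Through Feb 2025: 2,598 m³
Through Mar 2025: 5,536 m³
Through Apr 2025: 8,210 m³ ← exceeds threshold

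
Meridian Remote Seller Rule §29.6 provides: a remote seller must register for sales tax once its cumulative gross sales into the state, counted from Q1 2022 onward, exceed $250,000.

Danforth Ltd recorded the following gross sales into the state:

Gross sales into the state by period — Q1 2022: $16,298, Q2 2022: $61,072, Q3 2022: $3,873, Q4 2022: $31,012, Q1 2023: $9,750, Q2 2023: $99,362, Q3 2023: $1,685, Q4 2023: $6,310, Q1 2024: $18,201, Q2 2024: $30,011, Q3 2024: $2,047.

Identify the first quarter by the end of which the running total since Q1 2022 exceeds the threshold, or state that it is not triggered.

Q2 2024

Through Q1 2022: $16,298
Through Q2 2022: $77,370
Through Q3 2022: $81,243
Through Q4 2022: $112,255
Through Q1 2023: $122,005
Through Q2 2023: $221,367
Through Q3 2023: $223,052
Through Q4 2023: $229,362
Through Q1 2024: $247,563
Through Q2 2024: $277,574 ← exceeds threshold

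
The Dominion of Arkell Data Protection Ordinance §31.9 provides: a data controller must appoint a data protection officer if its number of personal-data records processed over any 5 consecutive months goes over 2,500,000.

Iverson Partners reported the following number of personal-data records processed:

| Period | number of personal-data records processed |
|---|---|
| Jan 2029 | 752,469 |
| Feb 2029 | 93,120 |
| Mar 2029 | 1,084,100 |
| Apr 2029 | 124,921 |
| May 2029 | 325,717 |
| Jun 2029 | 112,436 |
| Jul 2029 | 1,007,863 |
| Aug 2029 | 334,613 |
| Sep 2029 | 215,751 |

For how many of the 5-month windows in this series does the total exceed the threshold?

1

Jan 2029–May 2029: 752,469 + 93,120 + 1,084,100 + 124,921 + 325,717 = 2,380,327 (under)
Feb 2029–Jun 2029: 93,120 + 1,084,100 + 124,921 + 325,717 + 112,436 = 1,740,294 (under)
Mar 2029–Jul 2029: 1,084,100 + 124,921 + 325,717 + 112,436 + 1,007,863 = 2,655,037 (over)
Apr 2029–Aug 2029: 124,921 + 325,717 + 112,436 + 1,007,863 + 334,613 = 1,905,550 (under)
May 2029–Sep 2029: 325,717 + 112,436 + 1,007,863 + 334,613 + 215,751 = 1,996,380 (under)
1 window exceeds the threshold.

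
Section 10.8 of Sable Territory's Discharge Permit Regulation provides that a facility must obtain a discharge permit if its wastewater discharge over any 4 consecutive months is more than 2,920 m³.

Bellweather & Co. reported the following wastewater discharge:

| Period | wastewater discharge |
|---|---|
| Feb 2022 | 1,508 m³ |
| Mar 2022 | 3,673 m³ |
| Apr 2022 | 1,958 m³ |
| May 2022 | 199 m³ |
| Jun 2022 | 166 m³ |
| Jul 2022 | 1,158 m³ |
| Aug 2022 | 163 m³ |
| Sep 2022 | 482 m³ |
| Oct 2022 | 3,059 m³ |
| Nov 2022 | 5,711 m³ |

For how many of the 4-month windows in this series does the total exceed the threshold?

5

Feb 2022–May 2022: 1,508 m³ + 3,673 m³ + 1,958 m³ + 199 m³ = 7,338 m³ (over)
Mar 2022–Jun 2022: 3,673 m³ + 1,958 m³ + 199 m³ + 166 m³ = 5,996 m³ (over)
Apr 2022–Jul 2022: 1,958 m³ + 199 m³ + 166 m³ + 1,158 m³ = 3,481 m³ (over)
May 2022–Aug 2022: 199 m³ + 166 m³ + 1,158 m³ + 163 m³ = 1,686 m³ (under)
Jun 2022–Sep 2022: 166 m³ + 1,158 m³ + 163 m³ + 482 m³ = 1,969 m³ (under)
Jul 2022–Oct 2022: 1,158 m³ + 163 m³ + 482 m³ + 3,059 m³ = 4,862 m³ (over)
Aug 2022–Nov 2022: 163 m³ + 482 m³ + 3,059 m³ + 5,711 m³ = 9,415 m³ (over)
5 windows exceed the threshold.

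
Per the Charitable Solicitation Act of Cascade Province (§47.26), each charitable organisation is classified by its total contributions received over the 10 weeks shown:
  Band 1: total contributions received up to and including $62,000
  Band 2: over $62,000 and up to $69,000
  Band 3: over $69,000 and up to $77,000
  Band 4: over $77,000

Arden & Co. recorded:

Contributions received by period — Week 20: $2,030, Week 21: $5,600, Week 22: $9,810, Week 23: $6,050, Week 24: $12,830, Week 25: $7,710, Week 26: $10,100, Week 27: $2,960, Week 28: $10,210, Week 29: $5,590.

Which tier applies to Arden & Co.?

Band 3

Total contributions received: $2,030 + $5,600 + $9,810 + $6,050 + $12,830 + $7,710 + $10,100 + $2,960 + $10,210 + $5,590 = $72,890.
$69,000 < $72,890 ≤ $77,000, so Band 3 applies.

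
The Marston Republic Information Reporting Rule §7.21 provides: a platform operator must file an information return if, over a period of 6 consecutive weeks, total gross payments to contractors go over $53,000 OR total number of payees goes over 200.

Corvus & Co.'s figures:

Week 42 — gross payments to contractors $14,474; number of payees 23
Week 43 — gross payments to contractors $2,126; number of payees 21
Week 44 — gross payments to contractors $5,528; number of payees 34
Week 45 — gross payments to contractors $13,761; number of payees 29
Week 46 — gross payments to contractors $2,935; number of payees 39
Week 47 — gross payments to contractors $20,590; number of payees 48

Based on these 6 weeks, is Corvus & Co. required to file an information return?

Yes

Total gross payments to contractors: $14,474 + $2,126 + $5,528 + $13,761 + $2,935 + $20,590 = $59,414 (> $53,000).
Total number of payees: 23 + 21 + 34 + 29 + 39 + 48 = 194 (≤ 200).
The test is 'or': at least one threshold is exceeded.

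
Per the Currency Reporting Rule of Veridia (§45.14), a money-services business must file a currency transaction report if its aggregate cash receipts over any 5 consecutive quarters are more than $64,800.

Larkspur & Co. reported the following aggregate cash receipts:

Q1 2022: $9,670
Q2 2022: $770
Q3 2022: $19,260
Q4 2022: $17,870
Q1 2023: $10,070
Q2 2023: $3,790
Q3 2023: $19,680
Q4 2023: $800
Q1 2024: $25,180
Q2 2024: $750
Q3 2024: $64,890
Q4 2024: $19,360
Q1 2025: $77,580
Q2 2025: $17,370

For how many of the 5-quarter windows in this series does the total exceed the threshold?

5

Q1 2022–Q1 2023: $9,670 + $770 + $19,260 + $17,870 + $10,070 = $57,640 (under)
Q2 2022–Q2 2023: $770 + $19,260 + $17,870 + $10,070 + $3,790 = $51,760 (under)
Q3 2022–Q3 2023: $19,260 + $17,870 + $10,070 + $3,790 + $19,680 = $70,670 (over)
Q4 2022–Q4 2023: $17,870 + $10,070 + $3,790 + $19,680 + $800 = $52,210 (under)
Q1 2023–Q1 2024: $10,070 + $3,790 + $19,680 + $800 + $25,180 = $59,520 (under)
Q2 2023–Q2 2024: $3,790 + $19,680 + $800 + $25,180 + $750 = $50,200 (under)
Q3 2023–Q3 2024: $19,680 + $800 + $25,180 + $750 + $64,890 = $111,300 (over)
Q4 2023–Q4 2024: $800 + $25,180 + $750 + $64,890 + $19,360 = $110,980 (over)
Q1 2024–Q1 2025: $25,180 + $750 + $64,890 + $19,360 + $77,580 = $187,760 (over)
Q2 2024–Q2 2025: $750 + $64,890 + $19,360 + $77,580 + $17,370 = $179,950 (over)
5 windows exceed the threshold.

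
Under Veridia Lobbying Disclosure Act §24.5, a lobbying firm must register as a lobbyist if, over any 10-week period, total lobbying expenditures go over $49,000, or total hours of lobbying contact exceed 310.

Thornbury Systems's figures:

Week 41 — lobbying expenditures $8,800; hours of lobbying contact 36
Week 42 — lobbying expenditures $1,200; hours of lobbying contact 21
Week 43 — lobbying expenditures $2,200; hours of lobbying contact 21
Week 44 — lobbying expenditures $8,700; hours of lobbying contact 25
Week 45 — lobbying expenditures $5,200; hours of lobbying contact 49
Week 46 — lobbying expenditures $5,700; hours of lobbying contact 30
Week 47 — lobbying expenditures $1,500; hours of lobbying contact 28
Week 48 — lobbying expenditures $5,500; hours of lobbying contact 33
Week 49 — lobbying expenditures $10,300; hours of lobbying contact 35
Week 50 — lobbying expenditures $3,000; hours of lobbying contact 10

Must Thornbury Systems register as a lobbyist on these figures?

Yes

Total lobbying expenditures: $8,800 + $1,200 + $2,200 + $8,700 + $5,200 + $5,700 + $1,500 + $5,500 + $10,300 + $3,000 = $52,100 (> $49,000).
Total hours of lobbying contact: 36 + 21 + 21 + 25 + 49 + 30 + 28 + 33 + 35 + 10 = 288 (≤ 310).
The test is 'or': at least one threshold is exceeded.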